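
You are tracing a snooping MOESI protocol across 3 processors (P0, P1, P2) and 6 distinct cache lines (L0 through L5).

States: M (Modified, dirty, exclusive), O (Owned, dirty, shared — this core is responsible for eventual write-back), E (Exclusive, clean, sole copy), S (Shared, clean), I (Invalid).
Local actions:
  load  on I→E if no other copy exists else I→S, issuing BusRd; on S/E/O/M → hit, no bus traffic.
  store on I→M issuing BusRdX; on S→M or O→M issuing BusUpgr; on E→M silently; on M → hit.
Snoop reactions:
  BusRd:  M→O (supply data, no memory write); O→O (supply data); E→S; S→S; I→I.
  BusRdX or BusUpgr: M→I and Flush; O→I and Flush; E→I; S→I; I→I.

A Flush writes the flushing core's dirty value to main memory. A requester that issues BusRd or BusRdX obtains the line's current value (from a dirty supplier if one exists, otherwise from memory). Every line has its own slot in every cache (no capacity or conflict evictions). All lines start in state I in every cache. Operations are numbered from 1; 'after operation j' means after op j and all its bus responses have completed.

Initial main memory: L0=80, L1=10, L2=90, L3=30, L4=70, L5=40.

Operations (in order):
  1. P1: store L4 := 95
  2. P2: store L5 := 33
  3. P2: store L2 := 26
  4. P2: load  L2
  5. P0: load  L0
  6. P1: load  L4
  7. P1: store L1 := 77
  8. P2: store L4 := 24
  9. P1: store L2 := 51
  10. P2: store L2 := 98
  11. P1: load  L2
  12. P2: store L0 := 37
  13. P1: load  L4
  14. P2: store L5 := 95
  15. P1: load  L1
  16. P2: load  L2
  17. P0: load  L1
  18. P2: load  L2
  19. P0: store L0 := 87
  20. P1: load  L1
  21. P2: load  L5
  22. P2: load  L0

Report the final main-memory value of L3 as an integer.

memory[L3] = 30

[1] P1: store L4 := 95 | P0:I, P1:M(95), P2:I | bus: BusRdX
[2] P2: store L5 := 33 | P0:I, P1:I, P2:M(33) | bus: BusRdX
[3] P2: store L2 := 26 | P0:I, P1:I, P2:M(26) | bus: BusRdX
[4] P2: load  L2 | P0:I, P1:I, P2:M(26) | bus: none
[5] P0: load  L0 | P0:E(80), P1:I, P2:I | bus: BusRd
[6] P1: load  L4 | P0:I, P1:M(95), P2:I | bus: none
[7] P1: store L1 := 77 | P0:I, P1:M(77), P2:I | bus: BusRdX
[8] P2: store L4 := 24 | P0:I, P1:I, P2:M(24) | bus: BusRdX,Flush
[9] P1: store L2 := 51 | P0:I, P1:M(51), P2:I | bus: BusRdX,Flush
[10] P2: store L2 := 98 | P0:I, P1:I, P2:M(98) | bus: BusRdX,Flush
[11] P1: load  L2 | P0:I, P1:S(98), P2:O(98) | bus: BusRd
[12] P2: store L0 := 37 | P0:I, P1:I, P2:M(37) | bus: BusRdX
[13] P1: load  L4 | P0:I, P1:S(24), P2:O(24) | bus: BusRd
[14] P2: store L5 := 95 | P0:I, P1:I, P2:M(95) | bus: none
[15] P1: load  L1 | P0:I, P1:M(77), P2:I | bus: none
[16] P2: load  L2 | P0:I, P1:S(98), P2:O(98) | bus: none
[17] P0: load  L1 | P0:S(77), P1:O(77), P2:I | bus: BusRd
[18] P2: load  L2 | P0:I, P1:S(98), P2:O(98) | bus: none
[19] P0: store L0 := 87 | P0:M(87), P1:I, P2:I | bus: BusRdX,Flush
[20] P1: load  L1 | P0:S(77), P1:O(77), P2:I | bus: none
[21] P2: load  L5 | P0:I, P1:I, P2:M(95) | bus: none
[22] P2: load  L0 | P0:O(87), P1:I, P2:S(87) | bus: BusRd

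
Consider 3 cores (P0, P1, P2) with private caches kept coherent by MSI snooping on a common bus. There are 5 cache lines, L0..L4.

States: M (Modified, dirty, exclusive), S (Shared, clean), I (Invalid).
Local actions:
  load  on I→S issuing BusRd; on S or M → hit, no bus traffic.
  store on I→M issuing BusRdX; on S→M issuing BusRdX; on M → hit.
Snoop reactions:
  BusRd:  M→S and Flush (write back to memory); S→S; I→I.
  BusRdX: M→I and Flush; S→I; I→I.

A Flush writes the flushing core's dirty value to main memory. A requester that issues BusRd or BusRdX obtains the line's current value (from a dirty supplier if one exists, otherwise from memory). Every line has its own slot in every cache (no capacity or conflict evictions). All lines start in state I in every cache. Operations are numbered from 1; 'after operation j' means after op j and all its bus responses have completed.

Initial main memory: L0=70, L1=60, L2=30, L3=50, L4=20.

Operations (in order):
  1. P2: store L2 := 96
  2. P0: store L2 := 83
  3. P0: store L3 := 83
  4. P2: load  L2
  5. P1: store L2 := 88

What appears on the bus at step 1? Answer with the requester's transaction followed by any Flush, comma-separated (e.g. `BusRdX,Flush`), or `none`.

  op1 P2: store L2 := 96 → I/I/M on L2; bus BusRdX; mem=30
  op2 P0: store L2 := 83 → M/I/I on L2; bus BusRdX Flush; mem=96
  op3 P0: store L3 := 83 → M/I/I on L3; bus BusRdX; mem=50
  op4 P2: load  L2 → S/I/S on L2; bus BusRd Flush; mem=83
  op5 P1: store L2 := 88 → I/M/I on L2; bus BusRdX; mem=83

bus = BusRdX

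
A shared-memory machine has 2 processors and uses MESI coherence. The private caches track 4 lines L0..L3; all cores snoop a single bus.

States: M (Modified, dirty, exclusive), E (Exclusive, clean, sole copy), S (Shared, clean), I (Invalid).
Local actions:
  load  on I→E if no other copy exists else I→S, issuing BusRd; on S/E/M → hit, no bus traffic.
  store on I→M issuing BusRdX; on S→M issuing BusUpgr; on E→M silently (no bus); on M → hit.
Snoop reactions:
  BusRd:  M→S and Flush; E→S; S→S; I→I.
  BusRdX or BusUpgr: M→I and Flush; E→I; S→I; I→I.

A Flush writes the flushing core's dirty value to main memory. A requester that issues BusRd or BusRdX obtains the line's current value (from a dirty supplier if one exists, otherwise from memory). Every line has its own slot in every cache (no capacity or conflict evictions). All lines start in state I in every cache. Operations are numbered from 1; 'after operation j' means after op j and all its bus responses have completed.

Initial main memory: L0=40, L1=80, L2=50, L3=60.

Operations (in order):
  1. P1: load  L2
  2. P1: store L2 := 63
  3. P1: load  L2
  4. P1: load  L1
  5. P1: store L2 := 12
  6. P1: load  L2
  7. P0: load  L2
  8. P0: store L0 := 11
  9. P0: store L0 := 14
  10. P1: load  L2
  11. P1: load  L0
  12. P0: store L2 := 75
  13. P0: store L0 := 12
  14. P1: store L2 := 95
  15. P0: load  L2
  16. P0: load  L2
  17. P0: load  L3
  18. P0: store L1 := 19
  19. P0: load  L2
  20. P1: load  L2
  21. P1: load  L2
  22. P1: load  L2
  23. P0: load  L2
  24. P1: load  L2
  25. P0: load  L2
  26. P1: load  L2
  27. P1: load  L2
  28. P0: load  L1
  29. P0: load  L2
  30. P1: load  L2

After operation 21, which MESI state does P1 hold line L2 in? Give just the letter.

  op1 P1: load  L2 → I/E on L2; bus BusRd; mem=50
  op2 P1: store L2 := 63 → I/M on L2; bus (none); mem=50
  op3 P1: load  L2 → I/M on L2; bus (none); mem=50
  op4 P1: load  L1 → I/E on L1; bus BusRd; mem=80
  op5 P1: store L2 := 12 → I/M on L2; bus (none); mem=50
  op6 P1: load  L2 → I/M on L2; bus (none); mem=50
  op7 P0: load  L2 → S/S on L2; bus BusRd Flush; mem=12
  op8 P0: store L0 := 11 → M/I on L0; bus BusRdX; mem=40
  op9 P0: store L0 := 14 → M/I on L0; bus (none); mem=40
  op10 P1: load  L2 → S/S on L2; bus (none); mem=12
  op11 P1: load  L0 → S/S on L0; bus BusRd Flush; mem=14
  op12 P0: store L2 := 75 → M/I on L2; bus BusUpgr; mem=12
  op13 P0: store L0 := 12 → M/I on L0; bus BusUpgr; mem=14
  op14 P1: store L2 := 95 → I/M on L2; bus BusRdX Flush; mem=75
  op15 P0: load  L2 → S/S on L2; bus BusRd Flush; mem=95
  op16 P0: load  L2 → S/S on L2; bus (none); mem=95
  op17 P0: load  L3 → E/I on L3; bus BusRd; mem=60
  op18 P0: store L1 := 19 → M/I on L1; bus BusRdX; mem=80
  op19 P0: load  L2 → S/S on L2; bus (none); mem=95
  op20 P1: load  L2 → S/S on L2; bus (none); mem=95
  op21 P1: load  L2 → S/S on L2; bus (none); mem=95
  op22 P1: load  L2 → S/S on L2; bus (none); mem=95
  op23 P0: load  L2 → S/S on L2; bus (none); mem=95
  op24 P1: load  L2 → S/S on L2; bus (none); mem=95
  op25 P0: load  L2 → S/S on L2; bus (none); mem=95
  op26 P1: load  L2 → S/S on L2; bus (none); mem=95
  op27 P1: load  L2 → S/S on L2; bus (none); mem=95
  op28 P0: load  L1 → M/I on L1; bus (none); mem=80
  op29 P0: load  L2 → S/S on L2; bus (none); mem=95
  op30 P1: load  L2 → S/S on L2; bus (none); mem=95

state = S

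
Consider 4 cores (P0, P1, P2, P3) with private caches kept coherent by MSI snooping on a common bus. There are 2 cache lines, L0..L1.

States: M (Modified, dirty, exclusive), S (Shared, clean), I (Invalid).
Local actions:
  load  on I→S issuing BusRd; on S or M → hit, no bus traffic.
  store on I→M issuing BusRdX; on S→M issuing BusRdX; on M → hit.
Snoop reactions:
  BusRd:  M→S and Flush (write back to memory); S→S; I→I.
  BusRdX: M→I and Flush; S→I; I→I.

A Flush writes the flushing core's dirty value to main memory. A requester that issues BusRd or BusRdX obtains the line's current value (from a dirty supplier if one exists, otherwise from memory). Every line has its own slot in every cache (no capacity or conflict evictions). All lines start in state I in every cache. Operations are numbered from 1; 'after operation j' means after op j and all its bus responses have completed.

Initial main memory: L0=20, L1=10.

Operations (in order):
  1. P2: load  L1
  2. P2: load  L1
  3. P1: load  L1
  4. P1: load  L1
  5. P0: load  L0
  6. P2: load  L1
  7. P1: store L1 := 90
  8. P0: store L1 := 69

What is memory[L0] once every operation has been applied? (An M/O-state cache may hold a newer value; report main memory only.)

1. P2: load  L1  bus=[BusRd]  L1: P0=I P1=I P2=S P3=I  mem[L1]=10
2. P2: load  L1  bus=[-]  L1: P0=I P1=I P2=S P3=I  mem[L1]=10
3. P1: load  L1  bus=[BusRd]  L1: P0=I P1=S P2=S P3=I  mem[L1]=10
4. P1: load  L1  bus=[-]  L1: P0=I P1=S P2=S P3=I  mem[L1]=10
5. P0: load  L0  bus=[BusRd]  L0: P0=S P1=I P2=I P3=I  mem[L0]=20
6. P2: load  L1  bus=[-]  L1: P0=I P1=S P2=S P3=I  mem[L1]=10
7. P1: store L1 := 90  bus=[BusRdX]  L1: P0=I P1=M P2=I P3=I  mem[L1]=10
8. P0: store L1 := 69  bus=[BusRdX,Flush]  L1: P0=M P1=I P2=I P3=I  mem[L1]=90

memory[L0] = 20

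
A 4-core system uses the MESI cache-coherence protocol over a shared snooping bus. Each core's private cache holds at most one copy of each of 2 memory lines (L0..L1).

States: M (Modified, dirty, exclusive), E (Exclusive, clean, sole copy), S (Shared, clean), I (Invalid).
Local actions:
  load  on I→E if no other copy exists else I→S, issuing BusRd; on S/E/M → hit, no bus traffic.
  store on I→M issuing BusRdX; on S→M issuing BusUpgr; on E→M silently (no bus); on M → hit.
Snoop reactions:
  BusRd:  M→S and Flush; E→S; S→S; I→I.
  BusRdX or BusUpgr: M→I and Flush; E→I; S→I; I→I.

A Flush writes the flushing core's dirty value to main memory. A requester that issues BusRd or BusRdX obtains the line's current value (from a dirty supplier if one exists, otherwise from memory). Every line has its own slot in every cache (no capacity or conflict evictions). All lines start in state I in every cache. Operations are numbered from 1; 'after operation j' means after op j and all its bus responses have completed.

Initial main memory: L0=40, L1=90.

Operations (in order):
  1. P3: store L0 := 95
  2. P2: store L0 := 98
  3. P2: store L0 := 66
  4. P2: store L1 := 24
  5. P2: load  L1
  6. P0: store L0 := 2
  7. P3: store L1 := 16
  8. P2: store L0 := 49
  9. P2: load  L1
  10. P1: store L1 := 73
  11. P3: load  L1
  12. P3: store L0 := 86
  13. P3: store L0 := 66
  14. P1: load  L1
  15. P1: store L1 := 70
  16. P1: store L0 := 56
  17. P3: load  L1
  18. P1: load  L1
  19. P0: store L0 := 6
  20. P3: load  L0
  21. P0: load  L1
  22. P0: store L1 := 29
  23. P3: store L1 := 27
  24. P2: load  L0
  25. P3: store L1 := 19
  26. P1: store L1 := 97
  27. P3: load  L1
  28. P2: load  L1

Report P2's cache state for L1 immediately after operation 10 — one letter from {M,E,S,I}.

state = I

[1] P3: store L0 := 95 | P0:I, P1:I, P2:I, P3:M(95) | bus: BusRdX
[2] P2: store L0 := 98 | P0:I, P1:I, P2:M(98), P3:I | bus: BusRdX,Flush
[3] P2: store L0 := 66 | P0:I, P1:I, P2:M(66), P3:I | bus: none
[4] P2: store L1 := 24 | P0:I, P1:I, P2:M(24), P3:I | bus: BusRdX
[5] P2: load  L1 | P0:I, P1:I, P2:M(24), P3:I | bus: none
[6] P0: store L0 := 2 | P0:M(2), P1:I, P2:I, P3:I | bus: BusRdX,Flush
[7] P3: store L1 := 16 | P0:I, P1:I, P2:I, P3:M(16) | bus: BusRdX,Flush
[8] P2: store L0 := 49 | P0:I, P1:I, P2:M(49), P3:I | bus: BusRdX,Flush
[9] P2: load  L1 | P0:I, P1:I, P2:S(16), P3:S(16) | bus: BusRd,Flush
[10] P1: store L1 := 73 | P0:I, P1:M(73), P2:I, P3:I | bus: BusRdX
[11] P3: load  L1 | P0:I, P1:S(73), P2:I, P3:S(73) | bus: BusRd,Flush
[12] P3: store L0 := 86 | P0:I, P1:I, P2:I, P3:M(86) | bus: BusRdX,Flush
[13] P3: store L0 := 66 | P0:I, P1:I, P2:I, P3:M(66) | bus: none
[14] P1: load  L1 | P0:I, P1:S(73), P2:I, P3:S(73) | bus: none
[15] P1: store L1 := 70 | P0:I, P1:M(70), P2:I, P3:I | bus: BusUpgr
[16] P1: store L0 := 56 | P0:I, P1:M(56), P2:I, P3:I | bus: BusRdX,Flush
[17] P3: load  L1 | P0:I, P1:S(70), P2:I, P3:S(70) | bus: BusRd,Flush
[18] P1: load  L1 | P0:I, P1:S(70), P2:I, P3:S(70) | bus: none
[19] P0: store L0 := 6 | P0:M(6), P1:I, P2:I, P3:I | bus: BusRdX,Flush
[20] P3: load  L0 | P0:S(6), P1:I, P2:I, P3:S(6) | bus: BusRd,Flush
[21] P0: load  L1 | P0:S(70), P1:S(70), P2:I, P3:S(70) | bus: BusRd
[22] P0: store L1 := 29 | P0:M(29), P1:I, P2:I, P3:I | bus: BusUpgr
[23] P3: store L1 := 27 | P0:I, P1:I, P2:I, P3:M(27) | bus: BusRdX,Flush
[24] P2: load  L0 | P0:S(6), P1:I, P2:S(6), P3:S(6) | bus: BusRd
[25] P3: store L1 := 19 | P0:I, P1:I, P2:I, P3:M(19) | bus: none
[26] P1: store L1 := 97 | P0:I, P1:M(97), P2:I, P3:I | bus: BusRdX,Flush
[27] P3: load  L1 | P0:I, P1:S(97), P2:I, P3:S(97) | bus: BusRd,Flush
[28] P2: load  L1 | P0:I, P1:S(97), P2:S(97), P3:S(97) | bus: BusRd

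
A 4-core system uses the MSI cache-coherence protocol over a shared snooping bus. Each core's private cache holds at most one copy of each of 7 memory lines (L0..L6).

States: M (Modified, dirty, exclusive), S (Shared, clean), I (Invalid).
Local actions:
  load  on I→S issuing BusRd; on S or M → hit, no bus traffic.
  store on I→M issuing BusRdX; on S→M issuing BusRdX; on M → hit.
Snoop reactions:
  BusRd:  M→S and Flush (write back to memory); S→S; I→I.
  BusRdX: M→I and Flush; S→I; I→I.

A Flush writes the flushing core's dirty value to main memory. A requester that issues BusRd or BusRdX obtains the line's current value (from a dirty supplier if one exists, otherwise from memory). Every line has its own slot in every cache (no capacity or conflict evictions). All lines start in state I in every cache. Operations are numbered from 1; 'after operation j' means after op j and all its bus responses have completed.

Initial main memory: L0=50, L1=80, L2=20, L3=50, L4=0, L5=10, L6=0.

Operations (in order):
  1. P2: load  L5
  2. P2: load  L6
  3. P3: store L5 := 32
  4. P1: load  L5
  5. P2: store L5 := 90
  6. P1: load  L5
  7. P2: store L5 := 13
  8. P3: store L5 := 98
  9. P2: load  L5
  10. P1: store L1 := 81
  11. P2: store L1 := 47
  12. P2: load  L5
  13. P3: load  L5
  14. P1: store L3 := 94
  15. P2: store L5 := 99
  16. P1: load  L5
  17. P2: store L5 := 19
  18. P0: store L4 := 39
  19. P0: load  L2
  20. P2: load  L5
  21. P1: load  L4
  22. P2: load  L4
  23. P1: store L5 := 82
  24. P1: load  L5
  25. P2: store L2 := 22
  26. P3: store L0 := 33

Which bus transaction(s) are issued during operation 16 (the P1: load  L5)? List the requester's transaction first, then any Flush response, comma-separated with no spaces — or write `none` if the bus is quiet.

bus = BusRd,Flush

[1] P2: load  L5 | P0:I, P1:I, P2:S(10), P3:I | bus: BusRd
[2] P2: load  L6 | P0:I, P1:I, P2:S(0), P3:I | bus: BusRd
[3] P3: store L5 := 32 | P0:I, P1:I, P2:I, P3:M(32) | bus: BusRdX
[4] P1: load  L5 | P0:I, P1:S(32), P2:I, P3:S(32) | bus: BusRd,Flush
[5] P2: store L5 := 90 | P0:I, P1:I, P2:M(90), P3:I | bus: BusRdX
[6] P1: load  L5 | P0:I, P1:S(90), P2:S(90), P3:I | bus: BusRd,Flush
[7] P2: store L5 := 13 | P0:I, P1:I, P2:M(13), P3:I | bus: BusRdX
[8] P3: store L5 := 98 | P0:I, P1:I, P2:I, P3:M(98) | bus: BusRdX,Flush
[9] P2: load  L5 | P0:I, P1:I, P2:S(98), P3:S(98) | bus: BusRd,Flush
[10] P1: store L1 := 81 | P0:I, P1:M(81), P2:I, P3:I | bus: BusRdX
[11] P2: store L1 := 47 | P0:I, P1:I, P2:M(47), P3:I | bus: BusRdX,Flush
[12] P2: load  L5 | P0:I, P1:I, P2:S(98), P3:S(98) | bus: none
[13] P3: load  L5 | P0:I, P1:I, P2:S(98), P3:S(98) | bus: none
[14] P1: store L3 := 94 | P0:I, P1:M(94), P2:I, P3:I | bus: BusRdX
[15] P2: store L5 := 99 | P0:I, P1:I, P2:M(99), P3:I | bus: BusRdX
[16] P1: load  L5 | P0:I, P1:S(99), P2:S(99), P3:I | bus: BusRd,Flush
[17] P2: store L5 := 19 | P0:I, P1:I, P2:M(19), P3:I | bus: BusRdX
[18] P0: store L4 := 39 | P0:M(39), P1:I, P2:I, P3:I | bus: BusRdX
[19] P0: load  L2 | P0:S(20), P1:I, P2:I, P3:I | bus: BusRd
[20] P2: load  L5 | P0:I, P1:I, P2:M(19), P3:I | bus: none
[21] P1: load  L4 | P0:S(39), P1:S(39), P2:I, P3:I | bus: BusRd,Flush
[22] P2: load  L4 | P0:S(39), P1:S(39), P2:S(39), P3:I | bus: BusRd
[23] P1: store L5 := 82 | P0:I, P1:M(82), P2:I, P3:I | bus: BusRdX,Flush
[24] P1: load  L5 | P0:I, P1:M(82), P2:I, P3:I | bus: none
[25] P2: store L2 := 22 | P0:I, P1:I, P2:M(22), P3:I | bus: BusRdX
[26] P3: store L0 := 33 | P0:I, P1:I, P2:I, P3:M(33) | bus: BusRdX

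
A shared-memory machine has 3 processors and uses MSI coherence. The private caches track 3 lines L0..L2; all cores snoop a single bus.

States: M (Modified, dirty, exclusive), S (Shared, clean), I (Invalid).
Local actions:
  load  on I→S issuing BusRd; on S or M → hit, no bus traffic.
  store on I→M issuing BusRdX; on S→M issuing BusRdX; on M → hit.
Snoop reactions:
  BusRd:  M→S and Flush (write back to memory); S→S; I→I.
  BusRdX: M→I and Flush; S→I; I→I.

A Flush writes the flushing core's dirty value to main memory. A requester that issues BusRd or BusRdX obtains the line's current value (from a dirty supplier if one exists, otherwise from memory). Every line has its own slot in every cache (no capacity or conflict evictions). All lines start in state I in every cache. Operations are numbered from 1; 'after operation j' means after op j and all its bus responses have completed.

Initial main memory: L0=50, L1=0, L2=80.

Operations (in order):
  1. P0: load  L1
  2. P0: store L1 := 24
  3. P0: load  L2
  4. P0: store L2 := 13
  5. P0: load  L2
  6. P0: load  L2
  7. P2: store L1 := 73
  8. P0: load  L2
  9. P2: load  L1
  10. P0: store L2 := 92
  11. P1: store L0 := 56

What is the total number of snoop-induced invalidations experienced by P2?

invalidations = 0

  op1 P0: load  L1 → S/I/I on L1; bus BusRd; mem=0
  op2 P0: store L1 := 24 → M/I/I on L1; bus BusRdX; mem=0
  op3 P0: load  L2 → S/I/I on L2; bus BusRd; mem=80
  op4 P0: store L2 := 13 → M/I/I on L2; bus BusRdX; mem=80
  op5 P0: load  L2 → M/I/I on L2; bus (none); mem=80
  op6 P0: load  L2 → M/I/I on L2; bus (none); mem=80
  op7 P2: store L1 := 73 → I/I/M on L1; bus BusRdX Flush; mem=24
  op8 P0: load  L2 → M/I/I on L2; bus (none); mem=80
  op9 P2: load  L1 → I/I/M on L1; bus (none); mem=24
  op10 P0: store L2 := 92 → M/I/I on L2; bus (none); mem=80
  op11 P1: store L0 := 56 → I/M/I on L0; bus BusRdX; mem=50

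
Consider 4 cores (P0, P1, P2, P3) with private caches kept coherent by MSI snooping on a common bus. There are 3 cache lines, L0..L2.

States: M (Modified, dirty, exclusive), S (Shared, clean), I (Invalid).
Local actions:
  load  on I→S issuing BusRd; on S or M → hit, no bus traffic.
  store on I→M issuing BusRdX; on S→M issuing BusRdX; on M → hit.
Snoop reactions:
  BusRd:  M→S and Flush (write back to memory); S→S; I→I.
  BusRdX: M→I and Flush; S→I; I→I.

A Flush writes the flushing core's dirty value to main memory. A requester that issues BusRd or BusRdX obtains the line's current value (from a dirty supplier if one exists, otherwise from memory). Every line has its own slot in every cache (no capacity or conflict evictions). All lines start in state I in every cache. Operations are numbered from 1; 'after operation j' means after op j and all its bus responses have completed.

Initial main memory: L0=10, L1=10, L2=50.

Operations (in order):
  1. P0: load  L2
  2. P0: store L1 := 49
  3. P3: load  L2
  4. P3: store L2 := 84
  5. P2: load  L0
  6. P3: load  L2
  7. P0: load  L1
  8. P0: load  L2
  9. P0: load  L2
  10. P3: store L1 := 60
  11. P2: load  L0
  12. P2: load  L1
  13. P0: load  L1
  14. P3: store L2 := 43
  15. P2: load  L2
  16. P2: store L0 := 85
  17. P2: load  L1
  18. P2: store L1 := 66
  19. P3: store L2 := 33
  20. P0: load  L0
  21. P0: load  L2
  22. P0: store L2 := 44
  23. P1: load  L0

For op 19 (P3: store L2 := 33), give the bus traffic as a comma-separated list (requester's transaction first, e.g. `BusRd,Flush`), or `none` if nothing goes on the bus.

1. P0: load  L2  bus=[BusRd]  L2: P0=S P1=I P2=I P3=I  mem[L2]=50
2. P0: store L1 := 49  bus=[BusRdX]  L1: P0=M P1=I P2=I P3=I  mem[L1]=10
3. P3: load  L2  bus=[BusRd]  L2: P0=S P1=I P2=I P3=S  mem[L2]=50
4. P3: store L2 := 84  bus=[BusRdX]  L2: P0=I P1=I P2=I P3=M  mem[L2]=50
5. P2: load  L0  bus=[BusRd]  L0: P0=I P1=I P2=S P3=I  mem[L0]=10
6. P3: load  L2  bus=[-]  L2: P0=I P1=I P2=I P3=M  mem[L2]=50
7. P0: load  L1  bus=[-]  L1: P0=M P1=I P2=I P3=I  mem[L1]=10
8. P0: load  L2  bus=[BusRd,Flush]  L2: P0=S P1=I P2=I P3=S  mem[L2]=84
9. P0: load  L2  bus=[-]  L2: P0=S P1=I P2=I P3=S  mem[L2]=84
10. P3: store L1 := 60  bus=[BusRdX,Flush]  L1: P0=I P1=I P2=I P3=M  mem[L1]=49
11. P2: load  L0  bus=[-]  L0: P0=I P1=I P2=S P3=I  mem[L0]=10
12. P2: load  L1  bus=[BusRd,Flush]  L1: P0=I P1=I P2=S P3=S  mem[L1]=60
13. P0: load  L1  bus=[BusRd]  L1: P0=S P1=I P2=S P3=S  mem[L1]=60
14. P3: store L2 := 43  bus=[BusRdX]  L2: P0=I P1=I P2=I P3=M  mem[L2]=84
15. P2: load  L2  bus=[BusRd,Flush]  L2: P0=I P1=I P2=S P3=S  mem[L2]=43
16. P2: store L0 := 85  bus=[BusRdX]  L0: P0=I P1=I P2=M P3=I  mem[L0]=10
17. P2: load  L1  bus=[-]  L1: P0=S P1=I P2=S P3=S  mem[L1]=60
18. P2: store L1 := 66  bus=[BusRdX]  L1: P0=I P1=I P2=M P3=I  mem[L1]=60
19. P3: store L2 := 33  bus=[BusRdX]  L2: P0=I P1=I P2=I P3=M  mem[L2]=43
20. P0: load  L0  bus=[BusRd,Flush]  L0: P0=S P1=I P2=S P3=I  mem[L0]=85
21. P0: load  L2  bus=[BusRd,Flush]  L2: P0=S P1=I P2=I P3=S  mem[L2]=33
22. P0: store L2 := 44  bus=[BusRdX]  L2: P0=M P1=I P2=I P3=I  mem[L2]=33
23. P1: load  L0  bus=[BusRd]  L0: P0=S P1=S P2=S P3=I  mem[L0]=85

bus = BusRdX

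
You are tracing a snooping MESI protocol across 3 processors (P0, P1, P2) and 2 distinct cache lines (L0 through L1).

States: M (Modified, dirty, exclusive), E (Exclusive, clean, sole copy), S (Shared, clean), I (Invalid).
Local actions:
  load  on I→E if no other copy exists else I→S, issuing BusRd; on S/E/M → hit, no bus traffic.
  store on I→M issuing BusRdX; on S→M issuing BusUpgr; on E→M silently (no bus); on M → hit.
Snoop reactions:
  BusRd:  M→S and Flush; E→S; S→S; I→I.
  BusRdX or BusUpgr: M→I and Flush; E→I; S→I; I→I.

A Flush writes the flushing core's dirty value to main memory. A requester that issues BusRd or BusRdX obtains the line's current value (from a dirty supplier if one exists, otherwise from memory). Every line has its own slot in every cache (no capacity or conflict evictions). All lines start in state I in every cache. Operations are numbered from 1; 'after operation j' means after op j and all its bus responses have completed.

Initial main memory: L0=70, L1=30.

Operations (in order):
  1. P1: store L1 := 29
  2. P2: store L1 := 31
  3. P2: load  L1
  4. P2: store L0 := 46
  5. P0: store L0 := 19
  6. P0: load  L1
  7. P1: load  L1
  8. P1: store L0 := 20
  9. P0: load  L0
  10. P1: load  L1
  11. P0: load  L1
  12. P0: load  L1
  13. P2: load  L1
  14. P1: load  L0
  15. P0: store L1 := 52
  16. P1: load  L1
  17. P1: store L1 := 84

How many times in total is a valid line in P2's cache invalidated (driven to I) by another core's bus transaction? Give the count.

invalidations = 2

1. P1: store L1 := 29  bus=[BusRdX]  L1: P0=I P1=M P2=I  mem[L1]=30
2. P2: store L1 := 31  bus=[BusRdX,Flush]  L1: P0=I P1=I P2=M  mem[L1]=29
3. P2: load  L1  bus=[-]  L1: P0=I P1=I P2=M  mem[L1]=29
4. P2: store L0 := 46  bus=[BusRdX]  L0: P0=I P1=I P2=M  mem[L0]=70
5. P0: store L0 := 19  bus=[BusRdX,Flush]  L0: P0=M P1=I P2=I  mem[L0]=46
6. P0: load  L1  bus=[BusRd,Flush]  L1: P0=S P1=I P2=S  mem[L1]=31
7. P1: load  L1  bus=[BusRd]  L1: P0=S P1=S P2=S  mem[L1]=31
8. P1: store L0 := 20  bus=[BusRdX,Flush]  L0: P0=I P1=M P2=I  mem[L0]=19
9. P0: load  L0  bus=[BusRd,Flush]  L0: P0=S P1=S P2=I  mem[L0]=20
10. P1: load  L1  bus=[-]  L1: P0=S P1=S P2=S  mem[L1]=31
11. P0: load  L1  bus=[-]  L1: P0=S P1=S P2=S  mem[L1]=31
12. P0: load  L1  bus=[-]  L1: P0=S P1=S P2=S  mem[L1]=31
13. P2: load  L1  bus=[-]  L1: P0=S P1=S P2=S  mem[L1]=31
14. P1: load  L0  bus=[-]  L0: P0=S P1=S P2=I  mem[L0]=20
15. P0: store L1 := 52  bus=[BusUpgr]  L1: P0=M P1=I P2=I  mem[L1]=31
16. P1: load  L1  bus=[BusRd,Flush]  L1: P0=S P1=S P2=I  mem[L1]=52
17. P1: store L1 := 84  bus=[BusUpgr]  L1: P0=I P1=M P2=I  mem[L1]=52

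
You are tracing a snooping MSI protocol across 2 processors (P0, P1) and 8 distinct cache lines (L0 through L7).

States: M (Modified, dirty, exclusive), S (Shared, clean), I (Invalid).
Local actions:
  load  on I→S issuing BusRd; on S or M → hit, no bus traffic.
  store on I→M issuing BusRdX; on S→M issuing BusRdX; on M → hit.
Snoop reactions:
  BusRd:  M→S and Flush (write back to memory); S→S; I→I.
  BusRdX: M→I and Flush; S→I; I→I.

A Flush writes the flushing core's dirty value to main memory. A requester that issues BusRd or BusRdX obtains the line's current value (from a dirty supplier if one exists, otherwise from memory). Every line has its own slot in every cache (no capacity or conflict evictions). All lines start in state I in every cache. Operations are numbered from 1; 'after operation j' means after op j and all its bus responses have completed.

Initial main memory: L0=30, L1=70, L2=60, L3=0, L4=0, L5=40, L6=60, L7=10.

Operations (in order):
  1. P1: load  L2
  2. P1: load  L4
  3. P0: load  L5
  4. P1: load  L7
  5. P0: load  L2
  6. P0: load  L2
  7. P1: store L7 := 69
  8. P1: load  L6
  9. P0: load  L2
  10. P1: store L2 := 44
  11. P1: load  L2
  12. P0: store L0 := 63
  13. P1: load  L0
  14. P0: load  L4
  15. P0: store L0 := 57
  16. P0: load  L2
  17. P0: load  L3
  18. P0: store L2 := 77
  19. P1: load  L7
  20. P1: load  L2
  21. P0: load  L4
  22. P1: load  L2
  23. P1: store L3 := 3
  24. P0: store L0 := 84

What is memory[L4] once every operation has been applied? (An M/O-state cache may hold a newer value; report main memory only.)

  op1 P1: load  L2 → I/S on L2; bus BusRd; mem=60
  op2 P1: load  L4 → I/S on L4; bus BusRd; mem=0
  op3 P0: load  L5 → S/I on L5; bus BusRd; mem=40
  op4 P1: load  L7 → I/S on L7; bus BusRd; mem=10
  op5 P0: load  L2 → S/S on L2; bus BusRd; mem=60
  op6 P0: load  L2 → S/S on L2; bus (none); mem=60
  op7 P1: store L7 := 69 → I/M on L7; bus BusRdX; mem=10
  op8 P1: load  L6 → I/S on L6; bus BusRd; mem=60
  op9 P0: load  L2 → S/S on L2; bus (none); mem=60
  op10 P1: store L2 := 44 → I/M on L2; bus BusRdX; mem=60
  op11 P1: load  L2 → I/M on L2; bus (none); mem=60
  op12 P0: store L0 := 63 → M/I on L0; bus BusRdX; mem=30
  op13 P1: load  L0 → S/S on L0; bus BusRd Flush; mem=63
  op14 P0: load  L4 → S/S on L4; bus BusRd; mem=0
  op15 P0: store L0 := 57 → M/I on L0; bus BusRdX; mem=63
  op16 P0: load  L2 → S/S on L2; bus BusRd Flush; mem=44
  op17 P0: load  L3 → S/I on L3; bus BusRd; mem=0
  op18 P0: store L2 := 77 → M/I on L2; bus BusRdX; mem=44
  op19 P1: load  L7 → I/M on L7; bus (none); mem=10
  op20 P1: load  L2 → S/S on L2; bus BusRd Flush; mem=77
  op21 P0: load  L4 → S/S on L4; bus (none); mem=0
  op22 P1: load  L2 → S/S on L2; bus (none); mem=77
  op23 P1: store L3 := 3 → I/M on L3; bus BusRdX; mem=0
  op24 P0: store L0 := 84 → M/I on L0; bus (none); mem=63

memory[L4] = 0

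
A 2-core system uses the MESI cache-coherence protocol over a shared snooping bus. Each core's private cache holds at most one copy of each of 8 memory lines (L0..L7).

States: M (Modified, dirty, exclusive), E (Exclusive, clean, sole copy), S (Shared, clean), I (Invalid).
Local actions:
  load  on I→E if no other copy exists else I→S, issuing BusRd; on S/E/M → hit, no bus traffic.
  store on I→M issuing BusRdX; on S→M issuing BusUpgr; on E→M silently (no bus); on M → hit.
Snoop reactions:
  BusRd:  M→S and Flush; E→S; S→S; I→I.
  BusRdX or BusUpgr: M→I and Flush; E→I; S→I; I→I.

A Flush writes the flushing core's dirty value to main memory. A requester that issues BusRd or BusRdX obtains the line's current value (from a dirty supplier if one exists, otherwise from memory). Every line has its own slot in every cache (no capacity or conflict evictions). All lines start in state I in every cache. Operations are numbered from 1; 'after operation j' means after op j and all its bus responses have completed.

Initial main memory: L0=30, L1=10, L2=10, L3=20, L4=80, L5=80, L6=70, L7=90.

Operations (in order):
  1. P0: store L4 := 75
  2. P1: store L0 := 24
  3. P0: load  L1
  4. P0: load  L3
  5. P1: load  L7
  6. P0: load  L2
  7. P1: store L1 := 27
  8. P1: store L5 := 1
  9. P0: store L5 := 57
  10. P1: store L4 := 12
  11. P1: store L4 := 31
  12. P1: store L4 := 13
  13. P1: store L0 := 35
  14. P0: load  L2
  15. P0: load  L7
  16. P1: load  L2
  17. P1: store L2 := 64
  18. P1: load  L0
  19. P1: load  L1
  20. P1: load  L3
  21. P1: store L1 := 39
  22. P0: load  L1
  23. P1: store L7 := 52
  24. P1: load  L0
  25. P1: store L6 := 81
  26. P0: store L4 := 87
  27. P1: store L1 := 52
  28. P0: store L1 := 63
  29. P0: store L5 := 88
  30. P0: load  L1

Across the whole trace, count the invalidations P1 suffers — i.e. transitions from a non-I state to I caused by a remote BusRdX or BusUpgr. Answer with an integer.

1. P0: store L4 := 75  bus=[BusRdX]  L4: P0=M P1=I  mem[L4]=80
2. P1: store L0 := 24  bus=[BusRdX]  L0: P0=I P1=M  mem[L0]=30
3. P0: load  L1  bus=[BusRd]  L1: P0=E P1=I  mem[L1]=10
4. P0: load  L3  bus=[BusRd]  L3: P0=E P1=I  mem[L3]=20
5. P1: load  L7  bus=[BusRd]  L7: P0=I P1=E  mem[L7]=90
6. P0: load  L2  bus=[BusRd]  L2: P0=E P1=I  mem[L2]=10
7. P1: store L1 := 27  bus=[BusRdX]  L1: P0=I P1=M  mem[L1]=10
8. P1: store L5 := 1  bus=[BusRdX]  L5: P0=I P1=M  mem[L5]=80
9. P0: store L5 := 57  bus=[BusRdX,Flush]  L5: P0=M P1=I  mem[L5]=1
10. P1: store L4 := 12  bus=[BusRdX,Flush]  L4: P0=I P1=M  mem[L4]=75
11. P1: store L4 := 31  bus=[-]  L4: P0=I P1=M  mem[L4]=75
12. P1: store L4 := 13  bus=[-]  L4: P0=I P1=M  mem[L4]=75
13. P1: store L0 := 35  bus=[-]  L0: P0=I P1=M  mem[L0]=30
14. P0: load  L2  bus=[-]  L2: P0=E P1=I  mem[L2]=10
15. P0: load  L7  bus=[BusRd]  L7: P0=S P1=S  mem[L7]=90
16. P1: load  L2  bus=[BusRd]  L2: P0=S P1=S  mem[L2]=10
17. P1: store L2 := 64  bus=[BusUpgr]  L2: P0=I P1=M  mem[L2]=10
18. P1: load  L0  bus=[-]  L0: P0=I P1=M  mem[L0]=30
19. P1: load  L1  bus=[-]  L1: P0=I P1=M  mem[L1]=10
20. P1: load  L3  bus=[BusRd]  L3: P0=S P1=S  mem[L3]=20
21. P1: store L1 := 39  bus=[-]  L1: P0=I P1=M  mem[L1]=10
22. P0: load  L1  bus=[BusRd,Flush]  L1: P0=S P1=S  mem[L1]=39
23. P1: store L7 := 52  bus=[BusUpgr]  L7: P0=I P1=M  mem[L7]=90
24. P1: load  L0  bus=[-]  L0: P0=I P1=M  mem[L0]=30
25. P1: store L6 := 81  bus=[BusRdX]  L6: P0=I P1=M  mem[L6]=70
26. P0: store L4 := 87  bus=[BusRdX,Flush]  L4: P0=M P1=I  mem[L4]=13
27. P1: store L1 := 52  bus=[BusUpgr]  L1: P0=I P1=M  mem[L1]=39
28. P0: store L1 := 63  bus=[BusRdX,Flush]  L1: P0=M P1=I  mem[L1]=52
29. P0: store L5 := 88  bus=[-]  L5: P0=M P1=I  mem[L5]=1
30. P0: load  L1  bus=[-]  L1: P0=M P1=I  mem[L1]=52

invalidations = 3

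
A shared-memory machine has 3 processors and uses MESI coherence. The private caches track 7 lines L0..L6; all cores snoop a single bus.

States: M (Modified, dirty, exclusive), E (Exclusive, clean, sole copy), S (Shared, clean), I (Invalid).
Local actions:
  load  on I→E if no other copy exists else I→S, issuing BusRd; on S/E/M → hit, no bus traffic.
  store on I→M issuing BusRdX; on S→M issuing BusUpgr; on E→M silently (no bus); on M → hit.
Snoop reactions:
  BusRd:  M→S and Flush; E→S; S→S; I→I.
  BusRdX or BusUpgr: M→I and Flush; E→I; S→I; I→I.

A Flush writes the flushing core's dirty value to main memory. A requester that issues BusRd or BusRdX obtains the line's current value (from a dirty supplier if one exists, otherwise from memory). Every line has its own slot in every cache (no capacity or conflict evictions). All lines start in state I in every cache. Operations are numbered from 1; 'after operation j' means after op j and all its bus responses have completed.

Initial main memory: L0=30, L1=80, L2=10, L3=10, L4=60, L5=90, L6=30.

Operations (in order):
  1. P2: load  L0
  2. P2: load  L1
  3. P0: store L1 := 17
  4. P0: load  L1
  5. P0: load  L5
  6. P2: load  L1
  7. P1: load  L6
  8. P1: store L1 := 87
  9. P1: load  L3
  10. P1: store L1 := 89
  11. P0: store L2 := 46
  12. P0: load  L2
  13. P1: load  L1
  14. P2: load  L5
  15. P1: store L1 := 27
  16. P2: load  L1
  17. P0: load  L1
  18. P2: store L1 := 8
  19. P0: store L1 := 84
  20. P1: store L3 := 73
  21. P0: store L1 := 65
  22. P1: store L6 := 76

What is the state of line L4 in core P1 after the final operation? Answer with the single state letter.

[1] P2: load  L0 | P0:I, P1:I, P2:E(30) | bus: BusRd
[2] P2: load  L1 | P0:I, P1:I, P2:E(80) | bus: BusRd
[3] P0: store L1 := 17 | P0:M(17), P1:I, P2:I | bus: BusRdX
[4] P0: load  L1 | P0:M(17), P1:I, P2:I | bus: none
[5] P0: load  L5 | P0:E(90), P1:I, P2:I | bus: BusRd
[6] P2: load  L1 | P0:S(17), P1:I, P2:S(17) | bus: BusRd,Flush
[7] P1: load  L6 | P0:I, P1:E(30), P2:I | bus: BusRd
[8] P1: store L1 := 87 | P0:I, P1:M(87), P2:I | bus: BusRdX
[9] P1: load  L3 | P0:I, P1:E(10), P2:I | bus: BusRd
[10] P1: store L1 := 89 | P0:I, P1:M(89), P2:I | bus: none
[11] P0: store L2 := 46 | P0:M(46), P1:I, P2:I | bus: BusRdX
[12] P0: load  L2 | P0:M(46), P1:I, P2:I | bus: none
[13] P1: load  L1 | P0:I, P1:M(89), P2:I | bus: none
[14] P2: load  L5 | P0:S(90), P1:I, P2:S(90) | bus: BusRd
[15] P1: store L1 := 27 | P0:I, P1:M(27), P2:I | bus: none
[16] P2: load  L1 | P0:I, P1:S(27), P2:S(27) | bus: BusRd,Flush
[17] P0: load  L1 | P0:S(27), P1:S(27), P2:S(27) | bus: BusRd
[18] P2: store L1 := 8 | P0:I, P1:I, P2:M(8) | bus: BusUpgr
[19] P0: store L1 := 84 | P0:M(84), P1:I, P2:I | bus: BusRdX,Flush
[20] P1: store L3 := 73 | P0:I, P1:M(73), P2:I | bus: none
[21] P0: store L1 := 65 | P0:M(65), P1:I, P2:I | bus: none
[22] P1: store L6 := 76 | P0:I, P1:M(76), P2:I | bus: none

state = I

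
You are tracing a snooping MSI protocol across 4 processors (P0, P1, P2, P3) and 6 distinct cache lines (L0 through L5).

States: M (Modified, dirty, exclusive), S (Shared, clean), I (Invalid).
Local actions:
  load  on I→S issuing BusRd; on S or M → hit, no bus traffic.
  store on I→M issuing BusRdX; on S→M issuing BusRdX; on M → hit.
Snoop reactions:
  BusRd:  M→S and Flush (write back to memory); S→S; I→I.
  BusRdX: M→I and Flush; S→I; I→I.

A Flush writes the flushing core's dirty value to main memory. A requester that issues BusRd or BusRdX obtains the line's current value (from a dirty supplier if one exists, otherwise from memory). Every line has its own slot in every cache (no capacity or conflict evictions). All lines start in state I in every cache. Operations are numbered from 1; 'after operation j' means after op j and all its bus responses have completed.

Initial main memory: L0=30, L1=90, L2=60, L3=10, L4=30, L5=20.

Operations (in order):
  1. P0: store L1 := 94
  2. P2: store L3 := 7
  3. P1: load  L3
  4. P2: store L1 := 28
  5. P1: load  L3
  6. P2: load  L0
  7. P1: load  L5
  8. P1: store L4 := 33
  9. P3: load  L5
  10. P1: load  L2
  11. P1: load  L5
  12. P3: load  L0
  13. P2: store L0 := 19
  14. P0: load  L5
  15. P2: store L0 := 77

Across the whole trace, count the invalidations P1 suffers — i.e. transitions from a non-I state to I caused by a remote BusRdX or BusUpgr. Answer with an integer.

invalidations = 0

step 1: P0: store L1 := 94  ⟶  MIII  (L1)  txn=BusRdX  M[L1]=90
step 2: P2: store L3 := 7  ⟶  IIMI  (L3)  txn=BusRdX  M[L3]=10
step 3: P1: load  L3  ⟶  ISSI  (L3)  txn=BusRd+Flush  M[L3]=7
step 4: P2: store L1 := 28  ⟶  IIMI  (L1)  txn=BusRdX+Flush  M[L1]=94
step 5: P1: load  L3  ⟶  ISSI  (L3)  txn=∅  M[L3]=7
step 6: P2: load  L0  ⟶  IISI  (L0)  txn=BusRd  M[L0]=30
step 7: P1: load  L5  ⟶  ISII  (L5)  txn=BusRd  M[L5]=20
step 8: P1: store L4 := 33  ⟶  IMII  (L4)  txn=BusRdX  M[L4]=30
step 9: P3: load  L5  ⟶  ISIS  (L5)  txn=BusRd  M[L5]=20
step 10: P1: load  L2  ⟶  ISII  (L2)  txn=BusRd  M[L2]=60
step 11: P1: load  L5  ⟶  ISIS  (L5)  txn=∅  M[L5]=20
step 12: P3: load  L0  ⟶  IISS  (L0)  txn=BusRd  M[L0]=30
step 13: P2: store L0 := 19  ⟶  IIMI  (L0)  txn=BusRdX  M[L0]=30
step 14: P0: load  L5  ⟶  SSIS  (L5)  txn=BusRd  M[L5]=20
step 15: P2: store L0 := 77  ⟶  IIMI  (L0)  txn=∅  M[L0]=30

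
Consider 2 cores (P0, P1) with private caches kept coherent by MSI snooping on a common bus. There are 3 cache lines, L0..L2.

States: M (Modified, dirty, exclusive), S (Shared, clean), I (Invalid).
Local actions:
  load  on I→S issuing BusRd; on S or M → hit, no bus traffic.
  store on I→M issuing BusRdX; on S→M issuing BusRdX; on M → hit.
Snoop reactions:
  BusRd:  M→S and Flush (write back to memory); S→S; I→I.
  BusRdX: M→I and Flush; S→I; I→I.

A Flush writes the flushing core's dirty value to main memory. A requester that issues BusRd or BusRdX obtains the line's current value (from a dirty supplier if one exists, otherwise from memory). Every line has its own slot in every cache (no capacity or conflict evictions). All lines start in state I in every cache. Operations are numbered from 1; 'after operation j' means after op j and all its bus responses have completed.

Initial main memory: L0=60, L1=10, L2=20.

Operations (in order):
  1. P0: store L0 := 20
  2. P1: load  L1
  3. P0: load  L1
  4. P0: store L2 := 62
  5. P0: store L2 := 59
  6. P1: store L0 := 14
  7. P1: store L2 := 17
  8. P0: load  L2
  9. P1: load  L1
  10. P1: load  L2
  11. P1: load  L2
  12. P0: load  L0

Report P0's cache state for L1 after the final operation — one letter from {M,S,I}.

  op1 P0: store L0 := 20 → M/I on L0; bus BusRdX; mem=60
  op2 P1: load  L1 → I/S on L1; bus BusRd; mem=10
  op3 P0: load  L1 → S/S on L1; bus BusRd; mem=10
  op4 P0: store L2 := 62 → M/I on L2; bus BusRdX; mem=20
  op5 P0: store L2 := 59 → M/I on L2; bus (none); mem=20
  op6 P1: store L0 := 14 → I/M on L0; bus BusRdX Flush; mem=20
  op7 P1: store L2 := 17 → I/M on L2; bus BusRdX Flush; mem=59
  op8 P0: load  L2 → S/S on L2; bus BusRd Flush; mem=17
  op9 P1: load  L1 → S/S on L1; bus (none); mem=10
  op10 P1: load  L2 → S/S on L2; bus (none); mem=17
  op11 P1: load  L2 → S/S on L2; bus (none); mem=17
  op12 P0: load  L0 → S/S on L0; bus BusRd Flush; mem=14

state = S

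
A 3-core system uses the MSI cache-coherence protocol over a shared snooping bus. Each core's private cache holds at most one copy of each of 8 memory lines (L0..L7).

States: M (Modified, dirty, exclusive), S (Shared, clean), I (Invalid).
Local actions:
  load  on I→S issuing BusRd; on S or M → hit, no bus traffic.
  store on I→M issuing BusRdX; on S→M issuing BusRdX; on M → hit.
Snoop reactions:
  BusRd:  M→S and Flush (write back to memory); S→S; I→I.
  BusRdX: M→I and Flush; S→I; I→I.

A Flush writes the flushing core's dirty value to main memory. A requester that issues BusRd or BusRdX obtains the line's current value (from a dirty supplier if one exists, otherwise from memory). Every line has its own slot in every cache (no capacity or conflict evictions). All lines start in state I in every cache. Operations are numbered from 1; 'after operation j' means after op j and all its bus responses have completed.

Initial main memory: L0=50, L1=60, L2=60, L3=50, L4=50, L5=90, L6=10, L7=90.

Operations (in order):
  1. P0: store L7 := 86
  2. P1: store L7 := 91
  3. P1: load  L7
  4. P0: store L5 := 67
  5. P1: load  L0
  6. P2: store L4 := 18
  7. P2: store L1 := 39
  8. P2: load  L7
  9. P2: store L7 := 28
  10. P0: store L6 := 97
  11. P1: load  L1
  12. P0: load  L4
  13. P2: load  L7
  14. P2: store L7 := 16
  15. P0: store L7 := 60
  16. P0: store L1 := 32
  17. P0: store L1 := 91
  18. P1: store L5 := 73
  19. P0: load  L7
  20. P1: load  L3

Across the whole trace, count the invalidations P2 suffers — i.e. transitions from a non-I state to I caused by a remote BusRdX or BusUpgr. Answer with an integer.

invalidations = 2

  op1 P0: store L7 := 86 → M/I/I on L7; bus BusRdX; mem=90
  op2 P1: store L7 := 91 → I/M/I on L7; bus BusRdX Flush; mem=86
  op3 P1: load  L7 → I/M/I on L7; bus (none); mem=86
  op4 P0: store L5 := 67 → M/I/I on L5; bus BusRdX; mem=90
  op5 P1: load  L0 → I/S/I on L0; bus BusRd; mem=50
  op6 P2: store L4 := 18 → I/I/M on L4; bus BusRdX; mem=50
  op7 P2: store L1 := 39 → I/I/M on L1; bus BusRdX; mem=60
  op8 P2: load  L7 → I/S/S on L7; bus BusRd Flush; mem=91
  op9 P2: store L7 := 28 → I/I/M on L7; bus BusRdX; mem=91
  op10 P0: store L6 := 97 → M/I/I on L6; bus BusRdX; mem=10
  op11 P1: load  L1 → I/S/S on L1; bus BusRd Flush; mem=39
  op12 P0: load  L4 → S/I/S on L4; bus BusRd Flush; mem=18
  op13 P2: load  L7 → I/I/M on L7; bus (none); mem=91
  op14 P2: store L7 := 16 → I/I/M on L7; bus (none); mem=91
  op15 P0: store L7 := 60 → M/I/I on L7; bus BusRdX Flush; mem=16
  op16 P0: store L1 := 32 → M/I/I on L1; bus BusRdX; mem=39
  op17 P0: store L1 := 91 → M/I/I on L1; bus (none); mem=39
  op18 P1: store L5 := 73 → I/M/I on L5; bus BusRdX Flush; mem=67
  op19 P0: load  L7 → M/I/I on L7; bus (none); mem=16
  op20 P1: load  L3 → I/S/I on L3; bus BusRd; mem=50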